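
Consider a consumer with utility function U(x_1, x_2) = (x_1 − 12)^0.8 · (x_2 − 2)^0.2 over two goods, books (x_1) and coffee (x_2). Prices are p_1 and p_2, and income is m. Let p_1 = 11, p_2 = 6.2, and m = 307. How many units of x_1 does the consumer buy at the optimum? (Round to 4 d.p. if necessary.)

MRS = 4·(x_2−2)/(x_1−12). Tangency with p_1/p_2 gives x_2−2 = (1/4)·(p_1/p_2)·(x_1−12).
After buying the subsistence bundle (12, 2), a share 0.8 of the remaining income goes to x_1: x_1* = 12 + 0.8·(m − 12p_1 − 2p_2)/p_1.
Discretionary income = 307 − 12·11 − 2·6.2 = 162.6; x_1* = 12 + 0.8·162.6/11 = 23.8255.

x_1* = 23.8255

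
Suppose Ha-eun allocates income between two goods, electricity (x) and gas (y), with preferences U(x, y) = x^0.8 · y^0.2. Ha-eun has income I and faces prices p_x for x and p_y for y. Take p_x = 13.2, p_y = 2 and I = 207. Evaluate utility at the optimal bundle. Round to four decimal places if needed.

Tangency: MRS = 4·y/x = p_x/p_y.
So 0.8·p_y·y = 0.2·p_x·x; combined with the budget, a share 0.8 of income goes to x.
Demand: x*(p_x,p_y,I) = 0.8·I/p_x and y* = 0.2·I/p_y.
At p_x=13.2, p_y=2, I=207: x* = 0.8·207/13.2 = 12.5455, y* = 20.7.
Utility at the optimum: U(12.5455, 20.7) = 13.867.

V = 13.867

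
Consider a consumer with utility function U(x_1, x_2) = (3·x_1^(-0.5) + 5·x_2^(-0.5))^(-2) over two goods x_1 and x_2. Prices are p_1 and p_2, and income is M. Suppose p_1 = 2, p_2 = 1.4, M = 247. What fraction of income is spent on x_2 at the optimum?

share on x_2 = 0.5552

Substitute x_2 = (x_2/x_1)·x_1 into the budget: x_1* = M/(p_1 + p_2·(x_2/x_1)).
Numerically x_2/x_1 = 1.783065, so x_1* = 247/(2 + 1.4·1.783065) = 54.9342 and x_2* = 1.783065·54.9342 = 97.9512.
Expenditure on x_2: 1.4·97.9512 = 137.1317; share = 0.5552.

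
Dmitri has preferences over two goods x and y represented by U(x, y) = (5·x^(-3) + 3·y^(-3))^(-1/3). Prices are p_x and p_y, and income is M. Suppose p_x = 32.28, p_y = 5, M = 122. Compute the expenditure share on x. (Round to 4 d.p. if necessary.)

MRS = MU_x/MU_y = (5/3)·(y/x)^(4). Set equal to p_x/p_y.
Solve for the ratio: y/x = [(3/5)·p_x/p_y]^(0.25).
With the ratio pinned down, the budget gives x* = M/(p_x + p_y·(y/x)) and y* = (y/x)·x*.
Numerically y/x = 1.402906, so x* = 122/(32.28 + 5·1.402906) = 3.1048 and y* = 1.402906·3.1048 = 4.3557.
Expenditure on x: 32.28·3.1048 = 100.2216; share = 0.8215.

share on x = 0.8215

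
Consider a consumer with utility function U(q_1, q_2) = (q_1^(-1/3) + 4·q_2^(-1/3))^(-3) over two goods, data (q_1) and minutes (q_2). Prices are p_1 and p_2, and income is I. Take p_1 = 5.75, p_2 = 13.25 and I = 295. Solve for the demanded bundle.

q_1* = 11.4395, q_2* = 17.2998

From the CES first-order condition, (1/4)·(q_2/q_1)^(4/3) = p_1/p_2.
Hence q_2/q_1 = (4·p_1/p_2)^(1/(4/3)), i.e. raised to the 0.75 power.
Substitute q_2 = (q_2/q_1)·q_1 into the budget: q_1* = I/(p_1 + p_2·(q_2/q_1)).
Numerically q_2/q_1 = 1.512286, so q_1* = 295/(5.75 + 13.25·1.512286) = 11.4395 and q_2* = 1.512286·11.4395 = 17.2998.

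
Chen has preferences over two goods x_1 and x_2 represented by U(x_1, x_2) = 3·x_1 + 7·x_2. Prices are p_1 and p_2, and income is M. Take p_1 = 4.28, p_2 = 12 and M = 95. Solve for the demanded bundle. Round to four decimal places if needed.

Perfect substitutes: compare marginal utility per dollar. 3/p_1 vs 7/p_2 → 0.7009 vs 0.5833.
x_1 gives more utility per dollar, so spend all income on x_1: x_1* = M/p_1, x_2* = 0.
Numerically: x_1* = 22.1963, x_2* = 0.

x_1* = 22.1963, x_2* = 0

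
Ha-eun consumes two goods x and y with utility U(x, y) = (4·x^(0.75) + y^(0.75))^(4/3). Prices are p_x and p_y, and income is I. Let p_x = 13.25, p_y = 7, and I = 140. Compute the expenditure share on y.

MU_x ∝ 4·x^(-0.25), MU_y ∝ y^(-0.25), so MRS = 4·(y/x)^(0.25) = p_x/p_y.
Solve for the ratio: y/x = [(1/4)·p_x/p_y]^(4).
With the ratio pinned down, the budget gives x* = I/(p_x + p_y·(y/x)) and y* = (y/x)·x*.
Numerically y/x = 0.050145, so x* = 140/(13.25 + 7·0.050145) = 10.2933 and y* = 0.050145·10.2933 = 0.5162.
Expenditure on y: 7·0.5162 = 3.6132; share = 0.0258.

share on y = 0.0258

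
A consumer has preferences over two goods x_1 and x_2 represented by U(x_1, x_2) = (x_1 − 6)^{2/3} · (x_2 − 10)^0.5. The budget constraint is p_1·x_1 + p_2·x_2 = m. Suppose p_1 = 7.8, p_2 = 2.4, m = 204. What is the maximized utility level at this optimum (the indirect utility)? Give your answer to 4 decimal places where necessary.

V = 22.271

This is Cobb-Douglas in (x_1−6, x_2−10): tangency gives 2/3·p_2·(x_2−10) = 0.5·p_1·(x_1−6).
After buying the subsistence bundle (6, 10), a share 4/7 of the remaining income goes to x_1: x_1* = 6 + 4/7·(m − 6p_1 − 10p_2)/p_1.
Discretionary income = 204 − 6·7.8 − 10·2.4 = 133.2; x_1* = 6 + 4/7·133.2/7.8 = 15.7582; x_2* = 10 + 3/7·133.2/2.4 = 33.7857.
Utility at the optimum: U(15.7582, 33.7857) = 22.271.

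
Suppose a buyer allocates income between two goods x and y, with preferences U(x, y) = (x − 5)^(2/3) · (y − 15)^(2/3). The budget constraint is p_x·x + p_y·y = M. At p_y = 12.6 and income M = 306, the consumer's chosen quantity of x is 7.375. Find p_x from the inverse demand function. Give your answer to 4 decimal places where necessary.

p_x = 12

This is Cobb-Douglas in (x−5, y−15): tangency gives 2/3·p_y·(y−15) = 2/3·p_x·(x−5).
After buying the subsistence bundle (5, 15), a share 0.5 of the remaining income goes to x: x* = 5 + 0.5·(M − 5p_x − 15p_y)/p_x.
Set x* = 7.375 in the demand function and solve for p_x: p_x = 12.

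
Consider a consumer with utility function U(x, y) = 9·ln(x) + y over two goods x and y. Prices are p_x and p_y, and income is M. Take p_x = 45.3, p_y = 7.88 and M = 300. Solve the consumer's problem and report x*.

x* = 1.5656

Set MRS = p_x/p_y: (9/x)/1 = p_x/p_y.
So x*(p_x,p_y) = 9·p_y/p_x, independent of income; and y* = (M − 9·p_y)/p_y.
At the given prices: x* = 9·7.88/45.3 = 1.5656.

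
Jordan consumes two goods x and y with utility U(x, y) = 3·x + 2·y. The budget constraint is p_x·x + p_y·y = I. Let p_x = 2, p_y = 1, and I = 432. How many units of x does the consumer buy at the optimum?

x* = 0

Perfect substitutes: compare marginal utility per dollar. 3/p_x vs 2/p_y → 1.5 vs 2.
y gives more utility per dollar, so spend all income on y: y* = I/p_y, x* = 0.
Numerically: x* = 0, y* = 432.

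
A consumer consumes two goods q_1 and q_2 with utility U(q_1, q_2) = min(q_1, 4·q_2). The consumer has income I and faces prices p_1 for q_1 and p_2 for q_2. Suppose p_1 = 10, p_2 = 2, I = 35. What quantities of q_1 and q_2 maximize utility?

Leontief preferences: the optimum is at the kink where q_1/4 = q_2/1, i.e. q_2 = (1/4)·q_1.
Budget: p_1·q_1 + p_2·(1/4)·q_1 = I, so (4·p_1 + p_2)·q_1 = 4·I.
Demand: q_1*(p_1,p_2,I) = 4·I/(4·p_1 + p_2), q_2* = I/(4·p_1 + p_2).
Here 4·10 + 2 = 42, giving q_1* = 3.3333 and q_2* = 0.8333.

q_1* = 3.3333, q_2* = 0.8333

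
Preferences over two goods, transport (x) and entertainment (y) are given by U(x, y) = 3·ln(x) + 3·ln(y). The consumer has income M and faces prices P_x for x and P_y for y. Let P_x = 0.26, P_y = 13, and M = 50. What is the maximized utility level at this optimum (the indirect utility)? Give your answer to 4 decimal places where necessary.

MU_x/MU_y = (3·y)/(3·x); tangency sets this equal to P_x/P_y.
Rearranging, P_y·y = P_x·x. Substituting into the budget gives P_x·x·(1 + 1) = M.
Demand: x*(P_x,P_y,M) = 0.5·M/P_x and y* = 0.5·M/P_y.
At P_x=0.26, P_y=13, M=50: x* = 0.5·50/0.26 = 96.1538, y* = 1.9231.
Utility at the optimum: U(96.1538, 1.9231) = 15.6596.

V = 15.6596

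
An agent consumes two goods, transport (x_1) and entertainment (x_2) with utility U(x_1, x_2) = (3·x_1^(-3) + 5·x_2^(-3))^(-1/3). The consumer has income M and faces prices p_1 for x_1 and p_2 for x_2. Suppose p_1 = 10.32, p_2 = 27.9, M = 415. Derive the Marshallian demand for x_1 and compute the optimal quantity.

x_1* = 11.8429

MRS = MU_x_1/MU_x_2 = (3/5)·(x_2/x_1)^(4). Set equal to p_1/p_2.
Hence x_2/x_1 = ((5/3)·p_1/p_2)^(1/(4)), i.e. raised to the 0.25 power.
With the ratio pinned down, the budget gives x_1* = M/(p_1 + p_2·(x_2/x_1)) and x_2* = (x_2/x_1)·x_1*.
Numerically x_2/x_1 = 0.886097, so x_1* = 415/(10.32 + 27.9·0.886097) = 11.8429.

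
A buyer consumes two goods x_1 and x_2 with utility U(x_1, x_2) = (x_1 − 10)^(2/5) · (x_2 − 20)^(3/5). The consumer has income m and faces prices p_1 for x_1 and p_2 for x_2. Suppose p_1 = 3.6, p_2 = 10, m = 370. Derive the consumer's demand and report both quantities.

x_1* = 24.8889, x_2* = 28.04

MRS = (2/3)·(x_2−20)/(x_1−10). Tangency with p_1/p_2 gives x_2−20 = (3/2)·(p_1/p_2)·(x_1−10).
After buying the subsistence bundle (10, 20), a share 0.4 of the remaining income goes to x_1: x_1* = 10 + 0.4·(m − 10p_1 − 20p_2)/p_1.
Discretionary income = 370 − 10·3.6 − 20·10 = 134; x_1* = 10 + 0.4·134/3.6 = 24.8889; x_2* = 20 + 0.6·134/10 = 28.04.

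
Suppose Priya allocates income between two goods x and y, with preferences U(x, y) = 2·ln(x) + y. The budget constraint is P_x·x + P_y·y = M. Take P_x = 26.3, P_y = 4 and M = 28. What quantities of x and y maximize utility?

x* = 0.3042, y* = 5

At the given prices: x* = 2·4/26.3 = 0.3042, and y* = 5.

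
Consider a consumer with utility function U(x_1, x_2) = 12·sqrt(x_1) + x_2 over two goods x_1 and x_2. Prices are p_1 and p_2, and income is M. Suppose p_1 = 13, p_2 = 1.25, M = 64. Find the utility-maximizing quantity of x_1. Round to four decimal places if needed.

x_1* = 0.3328

MU_x_1 = 6/√x_1, MU_x_2 = 1. Tangency: 6/√x_1 = p_1/p_2.
Thus x_1* = (6·p_2/p_1)² — independent of M — with the rest of income spent on x_2.
Plugging in: x_1* = (6·1.25/13)² = 0.3328.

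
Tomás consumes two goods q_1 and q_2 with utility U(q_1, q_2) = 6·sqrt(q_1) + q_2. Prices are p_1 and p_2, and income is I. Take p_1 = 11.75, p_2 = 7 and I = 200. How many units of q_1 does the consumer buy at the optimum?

Utility is quasi-linear in q_2; the FOC for q_1 is 3/√q_1 = p_1/p_2.
Thus q_1* = (3·p_2/p_1)² — independent of I — with the rest of income spent on q_2.
Plugging in: q_1* = (3·7/11.75)² = 3.1942.

q_1* = 3.1942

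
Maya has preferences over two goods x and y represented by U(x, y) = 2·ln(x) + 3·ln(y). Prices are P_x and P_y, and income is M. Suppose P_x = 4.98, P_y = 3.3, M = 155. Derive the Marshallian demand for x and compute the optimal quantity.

x* = 12.4498

Tangency: MRS = (2/3)·y/x = P_x/P_y.
So 2·P_y·y = 3·P_x·x; combined with the budget, a share 0.4 of income goes to x.
Demand: x*(P_x,P_y,M) = 0.4·M/P_x and y* = 0.6·M/P_y.
At P_x=4.98, P_y=3.3, M=155: x* = 0.4·155/4.98 = 12.4498.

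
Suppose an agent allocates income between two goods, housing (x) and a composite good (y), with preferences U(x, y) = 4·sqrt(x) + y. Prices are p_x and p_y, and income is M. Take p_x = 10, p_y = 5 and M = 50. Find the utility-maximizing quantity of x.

Set MRS = p_x/p_y: 2·x^(−1/2) = p_x/p_y.
Solve: √x = 2·p_y/p_x, so x*(p_x,p_y) = (2·p_y/p_x)², and y* = (M − p_x·x*)/p_y.
Plugging in: x* = (2·5/10)² = 1.

x* = 1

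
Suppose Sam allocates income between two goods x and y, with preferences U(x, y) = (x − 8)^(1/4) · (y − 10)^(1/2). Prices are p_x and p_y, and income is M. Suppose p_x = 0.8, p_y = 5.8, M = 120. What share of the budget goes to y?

MRS = (1/2)·(y−10)/(x−8). Tangency with p_x/p_y gives y−10 = 2·(p_x/p_y)·(x−8).
After buying the subsistence bundle (8, 10), a share 1/3 of the remaining income goes to x: x* = 8 + 1/3·(M − 8p_x − 10p_y)/p_x.
Discretionary income = 120 − 8·0.8 − 10·5.8 = 55.6; x* = 8 + 1/3·55.6/0.8 = 31.1667; y* = 10 + 2/3·55.6/5.8 = 16.3908.
Expenditure on y: 5.8·16.3908 = 95.0667; share = 0.7922.

share on y = 0.7922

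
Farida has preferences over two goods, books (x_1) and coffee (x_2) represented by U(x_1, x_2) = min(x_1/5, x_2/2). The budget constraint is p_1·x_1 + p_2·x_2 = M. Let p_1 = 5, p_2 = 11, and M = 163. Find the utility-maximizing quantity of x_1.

x_1* = 17.3404

With perfect complements, no substitution: consume in ratio x_1:x_2 = 5:2.
Budget: p_1·x_1 + p_2·(2/5)·x_1 = M, so (5·p_1 + 2·p_2)·x_1 = 5·M.
Demand: x_1*(p_1,p_2,M) = 5·M/(5·p_1 + 2·p_2), x_2* = 2·M/(5·p_1 + 2·p_2).
Here 5·5 + 2·11 = 47, giving x_1* = 17.3404.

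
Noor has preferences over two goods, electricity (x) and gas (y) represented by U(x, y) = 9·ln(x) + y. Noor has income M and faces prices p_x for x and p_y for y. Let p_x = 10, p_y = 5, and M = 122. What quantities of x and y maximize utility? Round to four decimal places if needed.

MU_x = 9/x, MU_y = 1. Tangency: 9/x = p_x/p_y.
So x*(p_x,p_y) = 9·p_y/p_x, independent of income; and y* = (M − 9·p_y)/p_y.
At the given prices: x* = 9·5/10 = 4.5, and y* = 15.4.

x* = 4.5, y* = 15.4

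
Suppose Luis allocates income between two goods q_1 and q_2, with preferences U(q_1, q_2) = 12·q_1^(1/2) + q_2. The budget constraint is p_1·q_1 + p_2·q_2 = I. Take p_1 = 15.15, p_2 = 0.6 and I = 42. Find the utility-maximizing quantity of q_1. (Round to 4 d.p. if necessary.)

Utility is quasi-linear in q_2; the FOC for q_1 is 6/√q_1 = p_1/p_2.
Thus q_1* = (6·p_2/p_1)² — independent of I — with the rest of income spent on q_2.
Plugging in: q_1* = (6·0.6/15.15)² = 0.0565.

q_1* = 0.0565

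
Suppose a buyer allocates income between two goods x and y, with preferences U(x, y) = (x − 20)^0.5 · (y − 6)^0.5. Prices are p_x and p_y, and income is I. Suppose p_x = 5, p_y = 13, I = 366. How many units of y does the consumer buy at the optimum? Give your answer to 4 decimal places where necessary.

This is Cobb-Douglas in (x−20, y−6): tangency gives 0.5·p_y·(y−6) = 0.5·p_x·(x−20).
Substituting into the budget: x* = 20 + 0.5·(I − 20·p_x − 6·p_y)/p_x, and y* = 6 + 0.5·(…)/p_y.
Discretionary income = 366 − 20·5 − 6·13 = 188; y* = 6 + 0.5·188/13 = 13.2308.

y* = 13.2308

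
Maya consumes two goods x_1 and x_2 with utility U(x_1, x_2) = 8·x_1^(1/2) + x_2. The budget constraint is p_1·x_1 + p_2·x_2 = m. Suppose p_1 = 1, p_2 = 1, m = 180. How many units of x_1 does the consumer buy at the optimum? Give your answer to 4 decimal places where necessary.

MU_x_1 = 4/√x_1, MU_x_2 = 1. Tangency: 4/√x_1 = p_1/p_2.
Thus x_1* = (4·p_2/p_1)² — independent of m — with the rest of income spent on x_2.
Plugging in: x_1* = (4·1/1)² = 16.

x_1* = 16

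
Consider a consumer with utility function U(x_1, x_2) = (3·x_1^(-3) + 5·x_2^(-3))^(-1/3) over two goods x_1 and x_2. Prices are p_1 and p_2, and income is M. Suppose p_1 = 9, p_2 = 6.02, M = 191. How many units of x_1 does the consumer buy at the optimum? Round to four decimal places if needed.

x_1* = 11.5314

From the CES first-order condition, (3/5)·(x_2/x_1)^(4) = p_1/p_2.
Solve for the ratio: x_2/x_1 = [(5/3)·p_1/p_2]^(0.25).
Substitute x_2 = (x_2/x_1)·x_1 into the budget: x_1* = M/(p_1 + p_2·(x_2/x_1)).
Numerically x_2/x_1 = 1.256388, so x_1* = 191/(9 + 6.02·1.256388) = 11.5314.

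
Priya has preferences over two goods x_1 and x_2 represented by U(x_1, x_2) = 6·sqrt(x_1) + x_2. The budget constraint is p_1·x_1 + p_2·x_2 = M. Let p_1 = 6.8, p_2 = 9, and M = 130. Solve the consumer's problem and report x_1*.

x_1* = 15.7656

Utility is quasi-linear in x_2; the FOC for x_1 is 3/√x_1 = p_1/p_2.
Thus x_1* = (3·p_2/p_1)² — independent of M — with the rest of income spent on x_2.
Plugging in: x_1* = (3·9/6.8)² = 15.7656.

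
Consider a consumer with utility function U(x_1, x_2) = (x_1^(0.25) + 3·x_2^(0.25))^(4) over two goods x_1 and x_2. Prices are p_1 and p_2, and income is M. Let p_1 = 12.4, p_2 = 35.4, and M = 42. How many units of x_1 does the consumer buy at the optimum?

MU_x_1 ∝ x_1^(-0.75), MU_x_2 ∝ 3·x_2^(-0.75), so MRS = (1/3)·(x_2/x_1)^(0.75) = p_1/p_2.
Hence x_2/x_1 = (3·p_1/p_2)^(1/(0.75)), i.e. raised to the 4/3 power.
Substitute x_2 = (x_2/x_1)·x_1 into the budget: x_1* = M/(p_1 + p_2·(x_2/x_1)).
Numerically x_2/x_1 = 1.068365, so x_1* = 42/(12.4 + 35.4·1.068365) = 0.8363.

x_1* = 0.8363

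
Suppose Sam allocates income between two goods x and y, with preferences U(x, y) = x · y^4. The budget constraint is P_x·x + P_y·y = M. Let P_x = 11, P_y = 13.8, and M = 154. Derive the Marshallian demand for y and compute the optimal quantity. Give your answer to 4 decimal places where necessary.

Tangency: MRS = (1/4)·y/x = P_x/P_y.
Rearranging, P_y·y = 4·P_x·x. Substituting into the budget gives P_x·x·(1 + 4) = M.
Demand: x*(P_x,P_y,M) = 0.2·M/P_x and y* = 0.8·M/P_y.
At P_x=11, P_y=13.8, M=154: y* = 0.8·154/13.8 = 8.9275.

y* = 8.9275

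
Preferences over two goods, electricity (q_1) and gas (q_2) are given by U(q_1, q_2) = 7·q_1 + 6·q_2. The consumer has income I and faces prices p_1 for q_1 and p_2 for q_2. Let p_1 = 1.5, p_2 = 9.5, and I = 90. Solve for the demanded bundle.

q_1* = 60, q_2* = 0

Numerically: q_1* = 60, q_2* = 0.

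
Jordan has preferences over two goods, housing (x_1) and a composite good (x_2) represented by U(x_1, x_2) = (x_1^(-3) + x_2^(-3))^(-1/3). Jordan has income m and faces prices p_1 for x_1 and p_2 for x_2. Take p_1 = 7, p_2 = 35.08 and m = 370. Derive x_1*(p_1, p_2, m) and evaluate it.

x_1* = 12.1527

Substitute x_2 = (x_2/x_1)·x_1 into the budget: x_1* = m/(p_1 + p_2·(x_2/x_1)).
Numerically x_2/x_1 = 0.668359, so x_1* = 370/(7 + 35.08·0.668359) = 12.1527.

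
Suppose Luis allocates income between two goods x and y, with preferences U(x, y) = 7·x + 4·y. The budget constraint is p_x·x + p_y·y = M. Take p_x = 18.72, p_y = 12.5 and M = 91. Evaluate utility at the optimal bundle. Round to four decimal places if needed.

Linear utility — the consumer picks whichever good has higher MU/price: 7/18.72 = 0.3739 vs 4/12.5 = 0.32.
x gives more utility per dollar, so spend all income on x: x* = M/p_x, y* = 0.
Numerically: x* = 4.8611, y* = 0.
Utility at the optimum: U(4.8611, 0) = 34.0278.

V = 34.0278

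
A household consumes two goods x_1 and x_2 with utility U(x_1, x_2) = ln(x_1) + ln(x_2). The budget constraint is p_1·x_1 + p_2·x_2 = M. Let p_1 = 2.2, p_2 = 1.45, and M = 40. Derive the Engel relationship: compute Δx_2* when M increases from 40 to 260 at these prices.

MU_x_1/MU_x_2 = (x_2)/(x_1); tangency sets this equal to p_1/p_2.
Rearranging, p_2·x_2 = p_1·x_1. Substituting into the budget gives p_1·x_1·(1 + 1) = M.
Demand: x_1*(p_1,p_2,M) = 0.5·M/p_1 and x_2* = 0.5·M/p_2.
At p_1=2.2, p_2=1.45, M=40: x_2* = 0.5·40/1.45 = 13.7931.
At M' = 260: x_2* = 89.6552. Change: 89.6552 − 13.7931 = 75.8621.

Δx_2* = 75.8621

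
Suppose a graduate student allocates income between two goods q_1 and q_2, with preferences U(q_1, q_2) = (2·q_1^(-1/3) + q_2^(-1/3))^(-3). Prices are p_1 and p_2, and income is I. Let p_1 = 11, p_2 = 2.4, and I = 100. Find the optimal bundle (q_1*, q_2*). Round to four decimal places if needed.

q_1* = 6.464, q_2* = 12.0398

MRS = MU_q_1/MU_q_2 = 2·(q_2/q_1)^(4/3). Set equal to p_1/p_2.
Hence q_2/q_1 = ((1/2)·p_1/p_2)^(1/(4/3)), i.e. raised to the 0.75 power.
Substitute q_2 = (q_2/q_1)·q_1 into the budget: q_1* = I/(p_1 + p_2·(q_2/q_1)).
Numerically q_2/q_1 = 1.862574, so q_1* = 100/(11 + 2.4·1.862574) = 6.464 and q_2* = 1.862574·6.464 = 12.0398.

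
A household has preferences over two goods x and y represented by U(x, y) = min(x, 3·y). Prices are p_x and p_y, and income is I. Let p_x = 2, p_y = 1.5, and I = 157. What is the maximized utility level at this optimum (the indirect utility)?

V = 62.8

With perfect complements, no substitution: consume in ratio x:y = 3:1.
Budget: p_x·x + p_y·(1/3)·x = I, so (3·p_x + p_y)·x = 3·I.
Demand: x*(p_x,p_y,I) = 3·I/(3·p_x + p_y), y* = I/(3·p_x + p_y).
Here 3·2 + 1.5 = 7.5, giving x* = 62.8 and y* = 20.9333.
Utility at the optimum: U(62.8, 20.9333) = 62.8.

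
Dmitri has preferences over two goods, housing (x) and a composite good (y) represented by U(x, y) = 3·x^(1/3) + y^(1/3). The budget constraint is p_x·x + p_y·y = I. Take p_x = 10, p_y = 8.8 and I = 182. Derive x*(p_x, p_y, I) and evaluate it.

x* = 15.1018

MU_x ∝ 3·x^(-2/3), MU_y ∝ y^(-2/3), so MRS = 3·(y/x)^(2/3) = p_x/p_y.
Solve for the ratio: y/x = [(1/3)·p_x/p_y]^(1.5).
With the ratio pinned down, the budget gives x* = I/(p_x + p_y·(y/x)) and y* = (y/x)·x*.
Numerically y/x = 0.233128, so x* = 182/(10 + 8.8·0.233128) = 15.1018.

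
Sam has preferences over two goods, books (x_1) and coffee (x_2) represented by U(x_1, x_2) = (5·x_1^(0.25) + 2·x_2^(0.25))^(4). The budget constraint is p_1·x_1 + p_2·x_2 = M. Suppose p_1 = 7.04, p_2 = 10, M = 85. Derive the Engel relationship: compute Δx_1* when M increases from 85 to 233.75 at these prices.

Δx_1* = 16.7403

From the CES first-order condition, (5/2)·(x_2/x_1)^(0.75) = p_1/p_2.
Solve for the ratio: x_2/x_1 = [(2/5)·p_1/p_2]^(4/3).
Substitute x_2 = (x_2/x_1)·x_1 into the budget: x_1* = M/(p_1 + p_2·(x_2/x_1)).
Numerically x_2/x_1 = 0.184577, so x_1* = 85/(7.04 + 10·0.184577) = 9.5659.
At M' = 233.75: x_1* = 26.3061. Change: 26.3061 − 9.5659 = 16.7403.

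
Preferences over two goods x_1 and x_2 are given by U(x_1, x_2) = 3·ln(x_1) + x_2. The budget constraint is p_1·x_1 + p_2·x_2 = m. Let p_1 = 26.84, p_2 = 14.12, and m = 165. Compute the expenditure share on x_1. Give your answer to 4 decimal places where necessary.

MU_x_1 = 3/x_1, MU_x_2 = 1. Tangency: 3/x_1 = p_1/p_2.
So x_1*(p_1,p_2) = 3·p_2/p_1, independent of income; and x_2* = (m − 3·p_2)/p_2.
At the given prices: x_1* = 3·14.12/26.84 = 1.5782, and x_2* = 8.6856.
Expenditure on x_1: 26.84·1.5782 = 42.36; share = 0.2567.

share on x_1 = 0.2567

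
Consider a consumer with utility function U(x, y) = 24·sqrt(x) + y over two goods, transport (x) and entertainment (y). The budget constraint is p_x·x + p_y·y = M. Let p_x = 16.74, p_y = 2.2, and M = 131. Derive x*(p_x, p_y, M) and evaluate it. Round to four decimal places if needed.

Utility is quasi-linear in y; the FOC for x is 12/√x = p_x/p_y.
Thus x* = (12·p_y/p_x)² — independent of M — with the rest of income spent on y.
Plugging in: x* = (12·2.2/16.74)² = 2.4871.

x* = 2.4871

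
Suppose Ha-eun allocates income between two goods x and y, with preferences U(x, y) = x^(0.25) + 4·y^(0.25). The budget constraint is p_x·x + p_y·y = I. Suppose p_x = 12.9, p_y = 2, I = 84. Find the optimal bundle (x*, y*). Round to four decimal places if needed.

x* = 0.5079, y* = 38.7237

MRS = MU_x/MU_y = (1/4)·(y/x)^(0.75). Set equal to p_x/p_y.
Solve for the ratio: y/x = [4·p_x/p_y]^(4/3).
With the ratio pinned down, the budget gives x* = I/(p_x + p_y·(y/x)) and y* = (y/x)·x*.
Numerically y/x = 76.235913, so x* = 84/(12.9 + 2·76.235913) = 0.5079 and y* = 76.235913·0.5079 = 38.7237.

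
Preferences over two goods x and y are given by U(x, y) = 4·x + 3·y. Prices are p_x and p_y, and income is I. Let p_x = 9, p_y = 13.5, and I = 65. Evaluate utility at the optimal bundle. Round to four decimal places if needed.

V = 28.8889

Perfect substitutes: compare marginal utility per dollar. 4/p_x vs 3/p_y → 0.4444 vs 0.2222.
x gives more utility per dollar, so spend all income on x: x* = I/p_x, y* = 0.
Numerically: x* = 7.2222, y* = 0.
Utility at the optimum: U(7.2222, 0) = 28.8889.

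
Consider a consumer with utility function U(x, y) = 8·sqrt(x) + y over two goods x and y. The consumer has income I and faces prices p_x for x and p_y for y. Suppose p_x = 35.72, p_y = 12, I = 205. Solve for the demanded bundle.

x* = 1.8058, y* = 11.7082

Thus x* = (4·p_y/p_x)² — independent of I — with the rest of income spent on y.
Plugging in: x* = (4·12/35.72)² = 1.8058, y* = 11.7082.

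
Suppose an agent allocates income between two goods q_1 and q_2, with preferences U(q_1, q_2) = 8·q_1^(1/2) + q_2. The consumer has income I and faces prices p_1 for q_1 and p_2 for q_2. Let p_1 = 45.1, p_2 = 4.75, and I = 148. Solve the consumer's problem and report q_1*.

Utility is quasi-linear in q_2; the FOC for q_1 is 4/√q_1 = p_1/p_2.
Solve: √q_1 = 4·p_2/p_1, so q_1*(p_1,p_2) = (4·p_2/p_1)², and q_2* = (I − p_1·q_1*)/p_2.
Plugging in: q_1* = (4·4.75/45.1)² = 0.1775.

q_1* = 0.1775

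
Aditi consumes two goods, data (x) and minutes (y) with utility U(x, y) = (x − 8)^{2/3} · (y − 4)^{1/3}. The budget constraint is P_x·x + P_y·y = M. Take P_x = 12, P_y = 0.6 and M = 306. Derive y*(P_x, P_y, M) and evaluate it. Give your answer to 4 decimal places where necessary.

y* = 119.3333

MRS = 2·(y−4)/(x−8). Tangency with P_x/P_y gives y−4 = (1/2)·(P_x/P_y)·(x−8).
Substituting into the budget: x* = 8 + 2/3·(M − 8·P_x − 4·P_y)/P_x, and y* = 4 + 1/3·(…)/P_y.
Discretionary income = 306 − 8·12 − 4·0.6 = 207.6; y* = 4 + 1/3·207.6/0.6 = 119.3333.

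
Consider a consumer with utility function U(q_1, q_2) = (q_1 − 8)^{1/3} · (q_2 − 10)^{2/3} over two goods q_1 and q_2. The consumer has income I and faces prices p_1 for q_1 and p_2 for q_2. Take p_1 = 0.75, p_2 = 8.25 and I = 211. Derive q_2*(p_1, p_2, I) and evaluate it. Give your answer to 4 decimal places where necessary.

q_2* = 19.899

This is Cobb-Douglas in (q_1−8, q_2−10): tangency gives 1/3·p_2·(q_2−10) = 2/3·p_1·(q_1−8).
Substituting into the budget: q_1* = 8 + 1/3·(I − 8·p_1 − 10·p_2)/p_1, and q_2* = 10 + 2/3·(…)/p_2.
Discretionary income = 211 − 8·0.75 − 10·8.25 = 122.5; q_2* = 10 + 2/3·122.5/8.25 = 19.899.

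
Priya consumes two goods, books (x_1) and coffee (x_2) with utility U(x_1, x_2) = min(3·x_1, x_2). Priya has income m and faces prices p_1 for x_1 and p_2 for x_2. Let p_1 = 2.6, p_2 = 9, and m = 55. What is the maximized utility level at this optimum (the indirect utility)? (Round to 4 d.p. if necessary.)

V = 5.5743

Leontief preferences: the optimum is at the kink where x_1/1 = x_2/3, i.e. x_2 = 3·x_1.
Budget: p_1·x_1 + p_2·3·x_1 = m, so (p_1 + 3·p_2)·x_1 = m.
Demand: x_1*(p_1,p_2,m) = m/(p_1 + 3·p_2), x_2* = 3·m/(p_1 + 3·p_2).
Here 2.6 + 3·9 = 29.6, giving x_1* = 1.8581 and x_2* = 5.5743.
Utility at the optimum: U(1.8581, 5.5743) = 5.5743.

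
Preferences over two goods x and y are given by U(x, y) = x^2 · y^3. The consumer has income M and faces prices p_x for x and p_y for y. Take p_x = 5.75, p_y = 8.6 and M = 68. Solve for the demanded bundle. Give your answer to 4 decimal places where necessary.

MU_x/MU_y = (2·y)/(3·x); tangency sets this equal to p_x/p_y.
So 2·p_y·y = 3·p_x·x; combined with the budget, a share 0.4 of income goes to x.
Demand: x*(p_x,p_y,M) = 0.4·M/p_x and y* = 0.6·M/p_y.
At p_x=5.75, p_y=8.6, M=68: x* = 0.4·68/5.75 = 4.7304, y* = 4.7442.

x* = 4.7304, y* = 4.7442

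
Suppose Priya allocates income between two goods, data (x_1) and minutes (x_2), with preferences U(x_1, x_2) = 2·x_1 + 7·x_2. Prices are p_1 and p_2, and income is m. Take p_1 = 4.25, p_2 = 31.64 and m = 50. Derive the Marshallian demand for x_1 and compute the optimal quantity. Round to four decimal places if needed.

Perfect substitutes: compare marginal utility per dollar. 2/p_1 vs 7/p_2 → 0.4706 vs 0.2212.
x_1 gives more utility per dollar, so spend all income on x_1: x_1* = m/p_1, x_2* = 0.
Numerically: x_1* = 11.7647, x_2* = 0.

x_1* = 11.7647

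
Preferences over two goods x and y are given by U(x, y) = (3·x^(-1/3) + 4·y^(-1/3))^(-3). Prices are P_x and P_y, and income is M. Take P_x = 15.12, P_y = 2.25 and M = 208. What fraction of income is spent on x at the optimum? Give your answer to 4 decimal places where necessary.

MU_x ∝ 3·x^(-4/3), MU_y ∝ 4·y^(-4/3), so MRS = (3/4)·(y/x)^(4/3) = P_x/P_y.
Hence y/x = ((4/3)·P_x/P_y)^(1/(4/3)), i.e. raised to the 0.75 power.
Substitute y = (y/x)·x into the budget: x* = M/(P_x + P_y·(y/x)).
Numerically y/x = 5.178822, so x* = 208/(15.12 + 2.25·5.178822) = 7.7692 and y* = 5.178822·7.7692 = 40.2354.
Expenditure on x: 15.12·7.7692 = 117.4704; share = 0.5648.

share on x = 0.5648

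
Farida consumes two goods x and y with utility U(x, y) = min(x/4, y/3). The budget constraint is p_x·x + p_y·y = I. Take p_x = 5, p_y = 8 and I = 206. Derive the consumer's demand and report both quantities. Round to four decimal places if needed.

x* = 18.7273, y* = 14.0455

Leontief preferences: the optimum is at the kink where x/4 = y/3, i.e. y = (3/4)·x.
Budget: p_x·x + p_y·(3/4)·x = I, so (4·p_x + 3·p_y)·x = 4·I.
Demand: x*(p_x,p_y,I) = 4·I/(4·p_x + 3·p_y), y* = 3·I/(4·p_x + 3·p_y).
Here 4·5 + 3·8 = 44, giving x* = 18.7273 and y* = 14.0455.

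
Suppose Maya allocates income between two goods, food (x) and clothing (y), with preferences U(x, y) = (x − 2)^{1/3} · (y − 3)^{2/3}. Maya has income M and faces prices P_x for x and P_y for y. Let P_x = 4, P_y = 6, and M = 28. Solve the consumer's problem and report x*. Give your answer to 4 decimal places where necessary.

x* = 2.1667

This is Cobb-Douglas in (x−2, y−3): tangency gives 1/3·P_y·(y−3) = 2/3·P_x·(x−2).
Substituting into the budget: x* = 2 + 1/3·(M − 2·P_x − 3·P_y)/P_x, and y* = 3 + 2/3·(…)/P_y.
Discretionary income = 28 − 2·4 − 3·6 = 2; x* = 2 + 1/3·2/4 = 2.1667.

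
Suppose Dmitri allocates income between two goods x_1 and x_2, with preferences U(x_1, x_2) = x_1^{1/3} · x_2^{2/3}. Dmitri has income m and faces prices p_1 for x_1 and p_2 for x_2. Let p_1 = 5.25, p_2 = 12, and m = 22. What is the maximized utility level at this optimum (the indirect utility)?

V = 1.2779

MU_x_1/MU_x_2 = (1/3·x_2)/(2/3·x_1); tangency sets this equal to p_1/p_2.
So 1/3·p_2·x_2 = 2/3·p_1·x_1; combined with the budget, a share 1/3 of income goes to x_1.
Demand: x_1*(p_1,p_2,m) = 1/3·m/p_1 and x_2* = 2/3·m/p_2.
At p_1=5.25, p_2=12, m=22: x_1* = 1/3·22/5.25 = 1.3968, x_2* = 1.2222.
Utility at the optimum: U(1.3968, 1.2222) = 1.2779.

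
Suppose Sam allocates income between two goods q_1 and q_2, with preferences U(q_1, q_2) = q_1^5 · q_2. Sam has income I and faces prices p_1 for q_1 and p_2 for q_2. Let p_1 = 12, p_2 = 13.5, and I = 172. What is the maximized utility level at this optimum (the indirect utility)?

V = 516265.6168

MU_q_1/MU_q_2 = (5·q_2)/(q_1); tangency sets this equal to p_1/p_2.
So 5·p_2·q_2 = p_1·q_1; combined with the budget, a share 5/6 of income goes to q_1.
Demand: q_1*(p_1,p_2,I) = 5/6·I/p_1 and q_2* = 1/6·I/p_2.
At p_1=12, p_2=13.5, I=172: q_1* = 5/6·172/12 = 11.9444, q_2* = 2.1235.
Utility at the optimum: U(11.9444, 2.1235) = 516265.6168.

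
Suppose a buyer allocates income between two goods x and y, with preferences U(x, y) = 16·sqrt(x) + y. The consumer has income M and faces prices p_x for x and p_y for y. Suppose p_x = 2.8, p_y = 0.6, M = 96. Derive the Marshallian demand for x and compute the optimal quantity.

MU_x = 8/√x, MU_y = 1. Tangency: 8/√x = p_x/p_y.
Solve: √x = 8·p_y/p_x, so x*(p_x,p_y) = (8·p_y/p_x)², and y* = (M − p_x·x*)/p_y.
Plugging in: x* = (8·0.6/2.8)² = 2.9388.

x* = 2.9388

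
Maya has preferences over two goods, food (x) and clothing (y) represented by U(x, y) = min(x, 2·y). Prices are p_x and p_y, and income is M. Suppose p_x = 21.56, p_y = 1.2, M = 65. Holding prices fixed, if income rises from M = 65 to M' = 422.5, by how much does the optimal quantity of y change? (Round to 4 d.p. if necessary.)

Δy* = 8.0663

With perfect complements, no substitution: consume in ratio x:y = 2:1.
Budget: p_x·x + p_y·(1/2)·x = M, so (2·p_x + p_y)·x = 2·M.
Demand: x*(p_x,p_y,M) = 2·M/(2·p_x + p_y), y* = M/(2·p_x + p_y).
Here 2·21.56 + 1.2 = 44.32, giving y* = 1.4666.
At M' = 422.5: y* = 9.5329. Change: 9.5329 − 1.4666 = 8.0663.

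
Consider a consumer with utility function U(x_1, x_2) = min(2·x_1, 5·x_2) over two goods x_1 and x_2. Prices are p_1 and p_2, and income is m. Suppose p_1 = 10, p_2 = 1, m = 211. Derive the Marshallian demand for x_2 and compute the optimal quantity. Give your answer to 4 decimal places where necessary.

x_2* = 8.1154

Here 5·10 + 2·1 = 52, giving x_2* = 8.1154.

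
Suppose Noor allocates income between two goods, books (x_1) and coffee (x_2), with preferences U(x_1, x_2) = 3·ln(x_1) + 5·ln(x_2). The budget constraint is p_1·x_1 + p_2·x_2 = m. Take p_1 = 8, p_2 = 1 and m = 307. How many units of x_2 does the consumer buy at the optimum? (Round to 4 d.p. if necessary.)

MU_x_1/MU_x_2 = (3·x_2)/(5·x_1); tangency sets this equal to p_1/p_2.
Rearranging, p_2·x_2 = (5/3)·p_1·x_1. Substituting into the budget gives p_1·x_1·(1 + (5/3)) = m.
Demand: x_1*(p_1,p_2,m) = 0.375·m/p_1 and x_2* = 0.625·m/p_2.
At p_1=8, p_2=1, m=307: x_2* = 0.625·307/1 = 191.875.

x_2* = 191.875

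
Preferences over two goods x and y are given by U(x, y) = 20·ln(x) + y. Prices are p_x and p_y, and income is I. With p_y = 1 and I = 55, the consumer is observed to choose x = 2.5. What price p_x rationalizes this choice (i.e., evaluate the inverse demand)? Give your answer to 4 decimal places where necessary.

MU_x = 20/x, MU_y = 1. Tangency: 20/x = p_x/p_y.
So x*(p_x,p_y) = 20·p_y/p_x, independent of income; and y* = (I − 20·p_y)/p_y.
Set x* = 2.5 in the demand function and solve for p_x: p_x = 8.

p_x = 8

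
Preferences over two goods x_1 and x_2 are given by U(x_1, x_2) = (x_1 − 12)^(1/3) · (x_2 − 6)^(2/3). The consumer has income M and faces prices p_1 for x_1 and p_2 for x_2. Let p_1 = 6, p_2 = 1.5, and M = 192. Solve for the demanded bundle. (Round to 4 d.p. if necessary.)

MRS = (1/2)·(x_2−6)/(x_1−12). Tangency with p_1/p_2 gives x_2−6 = 2·(p_1/p_2)·(x_1−12).
Substituting into the budget: x_1* = 12 + 1/3·(M − 12·p_1 − 6·p_2)/p_1, and x_2* = 6 + 2/3·(…)/p_2.
Discretionary income = 192 − 12·6 − 6·1.5 = 111; x_1* = 12 + 1/3·111/6 = 18.1667; x_2* = 6 + 2/3·111/1.5 = 55.3333.

x_1* = 18.1667, x_2* = 55.3333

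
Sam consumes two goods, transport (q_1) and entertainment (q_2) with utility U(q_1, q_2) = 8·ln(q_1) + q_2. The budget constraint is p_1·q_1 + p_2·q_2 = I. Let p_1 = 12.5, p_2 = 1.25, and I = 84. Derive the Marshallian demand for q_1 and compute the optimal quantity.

Set MRS = p_1/p_2: (8/q_1)/1 = p_1/p_2.
So q_1*(p_1,p_2) = 8·p_2/p_1, independent of income; and q_2* = (I − 8·p_2)/p_2.
At the given prices: q_1* = 8·1.25/12.5 = 0.8.

q_1* = 0.8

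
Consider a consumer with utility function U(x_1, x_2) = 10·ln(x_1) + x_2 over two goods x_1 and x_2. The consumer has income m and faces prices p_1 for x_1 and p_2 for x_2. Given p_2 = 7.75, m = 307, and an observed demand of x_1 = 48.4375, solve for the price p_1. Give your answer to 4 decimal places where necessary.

p_1 = 1.6

MU_x_1 = 10/x_1, MU_x_2 = 1. Tangency: 10/x_1 = p_1/p_2.
So x_1*(p_1,p_2) = 10·p_2/p_1, independent of income; and x_2* = (m − 10·p_2)/p_2.
Set x_1* = 48.4375 in the demand function and solve for p_1: p_1 = 1.6.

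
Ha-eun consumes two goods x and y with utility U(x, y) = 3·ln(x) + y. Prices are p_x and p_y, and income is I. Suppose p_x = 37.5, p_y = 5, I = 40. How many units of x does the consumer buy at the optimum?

At the given prices: x* = 3·5/37.5 = 0.4.

x* = 0.4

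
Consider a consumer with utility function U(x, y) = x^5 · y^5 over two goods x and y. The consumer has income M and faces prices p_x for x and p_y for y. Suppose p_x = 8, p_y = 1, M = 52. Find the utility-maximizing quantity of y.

The MRS is y/x. Set MRS = p_x/p_y.
Rearranging, p_y·y = p_x·x. Substituting into the budget gives p_x·x·(1 + 1) = M.
Demand: x*(p_x,p_y,M) = 0.5·M/p_x and y* = 0.5·M/p_y.
At p_x=8, p_y=1, M=52: y* = 0.5·52/1 = 26.

y* = 26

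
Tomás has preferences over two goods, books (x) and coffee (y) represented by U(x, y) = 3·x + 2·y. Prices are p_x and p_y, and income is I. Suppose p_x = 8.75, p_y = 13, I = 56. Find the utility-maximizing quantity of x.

x* = 6.4

Perfect substitutes: compare marginal utility per dollar. 3/p_x vs 2/p_y → 0.3429 vs 0.1538.
x gives more utility per dollar, so spend all income on x: x* = I/p_x, y* = 0.
Numerically: x* = 6.4, y* = 0.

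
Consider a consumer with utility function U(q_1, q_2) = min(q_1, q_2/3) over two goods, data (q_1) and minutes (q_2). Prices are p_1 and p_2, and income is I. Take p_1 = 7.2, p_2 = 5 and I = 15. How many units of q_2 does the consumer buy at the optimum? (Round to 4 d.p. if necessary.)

q_2* = 2.027

With perfect complements, no substitution: consume in ratio q_1:q_2 = 1:3.
Budget: p_1·q_1 + p_2·3·q_1 = I, so (p_1 + 3·p_2)·q_1 = I.
Demand: q_1*(p_1,p_2,I) = I/(p_1 + 3·p_2), q_2* = 3·I/(p_1 + 3·p_2).
Here 7.2 + 3·5 = 22.2, giving q_2* = 2.027.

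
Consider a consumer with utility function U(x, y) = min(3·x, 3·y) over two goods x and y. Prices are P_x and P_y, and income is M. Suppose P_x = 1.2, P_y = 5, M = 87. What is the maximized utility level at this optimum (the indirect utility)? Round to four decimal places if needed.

V = 42.0968

Leontief preferences: the optimum is at the kink where x/3 = y/3, i.e. y = x.
Budget: P_x·x + P_y·x = M, so (3·P_x + 3·P_y)·x = 3·M.
Demand: x*(P_x,P_y,M) = 3·M/(3·P_x + 3·P_y), y* = 3·M/(3·P_x + 3·P_y).
Here 3·1.2 + 3·5 = 18.6, giving x* = 14.0323 and y* = 14.0323.
Utility at the optimum: U(14.0323, 14.0323) = 42.0968.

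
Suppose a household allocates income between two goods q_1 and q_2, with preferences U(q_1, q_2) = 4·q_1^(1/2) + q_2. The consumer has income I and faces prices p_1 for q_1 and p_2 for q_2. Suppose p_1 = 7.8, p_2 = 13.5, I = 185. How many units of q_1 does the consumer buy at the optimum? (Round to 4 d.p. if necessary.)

Thus q_1* = (2·p_2/p_1)² — independent of I — with the rest of income spent on q_2.
Plugging in: q_1* = (2·13.5/7.8)² = 11.9822.

q_1* = 11.9822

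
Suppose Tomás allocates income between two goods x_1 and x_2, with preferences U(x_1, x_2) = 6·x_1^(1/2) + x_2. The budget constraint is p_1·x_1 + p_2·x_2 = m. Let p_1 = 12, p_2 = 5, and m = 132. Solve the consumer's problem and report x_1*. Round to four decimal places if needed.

x_1* = 1.5625

MU_x_1 = 3/√x_1, MU_x_2 = 1. Tangency: 3/√x_1 = p_1/p_2.
Solve: √x_1 = 3·p_2/p_1, so x_1*(p_1,p_2) = (3·p_2/p_1)², and x_2* = (m − p_1·x_1*)/p_2.
Plugging in: x_1* = (3·5/12)² = 1.5625.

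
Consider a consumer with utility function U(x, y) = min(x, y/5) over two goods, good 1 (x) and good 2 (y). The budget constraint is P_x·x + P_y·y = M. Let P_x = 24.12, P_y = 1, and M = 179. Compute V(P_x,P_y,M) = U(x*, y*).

With perfect complements, no substitution: consume in ratio x:y = 1:5.
Budget: P_x·x + P_y·5·x = M, so (P_x + 5·P_y)·x = M.
Demand: x*(P_x,P_y,M) = M/(P_x + 5·P_y), y* = 5·M/(P_x + 5·P_y).
Here 24.12 + 5·1 = 29.12, giving x* = 6.147 and y* = 30.7349.
Utility at the optimum: U(6.147, 30.7349) = 6.147.

V = 6.147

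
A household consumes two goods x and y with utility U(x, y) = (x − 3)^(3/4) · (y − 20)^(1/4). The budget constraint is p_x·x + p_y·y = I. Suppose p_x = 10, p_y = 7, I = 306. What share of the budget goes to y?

Let x' = x−3, y' = y−20. MRS = 3·y'/x' = p_x/p_y.
Substituting into the budget: x* = 3 + 0.75·(I − 3·p_x − 20·p_y)/p_x, and y* = 20 + 0.25·(…)/p_y.
Discretionary income = 306 − 3·10 − 20·7 = 136; x* = 3 + 0.75·136/10 = 13.2; y* = 20 + 0.25·136/7 = 24.8571.
Expenditure on y: 7·24.8571 = 174; share = 0.5686.

share on y = 0.5686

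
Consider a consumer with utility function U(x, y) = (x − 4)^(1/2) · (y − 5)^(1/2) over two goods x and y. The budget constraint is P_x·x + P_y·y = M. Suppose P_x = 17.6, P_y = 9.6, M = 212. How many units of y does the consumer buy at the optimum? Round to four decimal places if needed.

y* = 9.875

Let x' = x−4, y' = y−5. MRS = y'/x' = P_x/P_y.
Substituting into the budget: x* = 4 + 0.5·(M − 4·P_x − 5·P_y)/P_x, and y* = 5 + 0.5·(…)/P_y.
Discretionary income = 212 − 4·17.6 − 5·9.6 = 93.6; y* = 5 + 0.5·93.6/9.6 = 9.875.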